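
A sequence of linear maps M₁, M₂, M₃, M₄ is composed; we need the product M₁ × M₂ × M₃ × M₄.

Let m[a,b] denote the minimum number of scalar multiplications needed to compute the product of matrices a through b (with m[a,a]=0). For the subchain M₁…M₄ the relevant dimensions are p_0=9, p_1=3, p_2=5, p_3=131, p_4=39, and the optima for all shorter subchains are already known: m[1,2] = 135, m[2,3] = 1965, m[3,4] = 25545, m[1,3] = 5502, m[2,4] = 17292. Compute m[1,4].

18345

m[1,4] = min over k∈[1,3] of m[1,k]+m[k+1,4]+p_{0}·p_k·p_{4}.
k=1: 0 + 17292 + 9·3·39 = 18345; k=2: 135 + 25545 + 9·5·39 = 27435; k=3: 5502 + 0 + 9·131·39 = 51483.
Minimum: 18345 at k=1.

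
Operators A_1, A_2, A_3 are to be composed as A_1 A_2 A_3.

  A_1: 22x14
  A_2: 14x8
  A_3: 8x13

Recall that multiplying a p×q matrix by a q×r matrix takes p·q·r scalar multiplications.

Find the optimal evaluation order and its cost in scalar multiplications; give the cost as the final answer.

(A_1 (A_2 A_3)): cost 5460.
((A_1 A_2) A_3): cost 4752.
Optimal: ((A_1 A_2) A_3) with cost 4752.

4752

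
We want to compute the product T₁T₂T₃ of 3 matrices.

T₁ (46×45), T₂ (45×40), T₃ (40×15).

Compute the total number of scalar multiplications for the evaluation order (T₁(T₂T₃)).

(T₂T₃): 45×40 by 40×15 → 45×15, cost 45·40·15 = 27000
(T₁(T₂T₃)): 46×45 by 45×15 → 46×15, cost 46·45·15 = 31050; cumulative 58050
Total: 58050 scalar multiplications.

58050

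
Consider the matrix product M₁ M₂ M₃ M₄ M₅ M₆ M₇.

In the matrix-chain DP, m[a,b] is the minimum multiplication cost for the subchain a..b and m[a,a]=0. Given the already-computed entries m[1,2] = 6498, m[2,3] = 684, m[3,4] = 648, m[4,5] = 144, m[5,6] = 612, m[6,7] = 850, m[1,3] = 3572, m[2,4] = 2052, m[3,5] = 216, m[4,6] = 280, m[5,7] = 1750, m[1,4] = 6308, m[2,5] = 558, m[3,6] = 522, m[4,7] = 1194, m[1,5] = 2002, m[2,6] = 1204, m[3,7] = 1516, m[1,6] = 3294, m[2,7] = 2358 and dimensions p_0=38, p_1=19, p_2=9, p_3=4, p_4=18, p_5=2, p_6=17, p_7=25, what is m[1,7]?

4752

m[1,7] = min over k∈[1,6] of m[1,k]+m[k+1,7]+p_{0}·p_k·p_{7}.
k=1: 0 + 2358 + 38·19·25 = 20408; k=2: 6498 + 1516 + 38·9·25 = 16564; k=3: 3572 + 1194 + 38·4·25 = 8566; k=4: 6308 + 1750 + 38·18·25 = 25158; k=5: 2002 + 850 + 38·2·25 = 4752; k=6: 3294 + 0 + 38·17·25 = 19444.
Minimum: 4752 at k=5.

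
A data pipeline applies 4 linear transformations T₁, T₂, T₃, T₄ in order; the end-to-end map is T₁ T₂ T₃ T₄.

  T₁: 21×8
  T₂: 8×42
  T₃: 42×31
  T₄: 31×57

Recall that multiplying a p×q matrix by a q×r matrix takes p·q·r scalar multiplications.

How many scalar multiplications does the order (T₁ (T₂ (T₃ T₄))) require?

(T₃ T₄): 42×31 by 31×57 → 42×57, cost 42·31·57 = 74214
(T₂ (T₃ T₄)): 8×42 by 42×57 → 8×57, cost 8·42·57 = 19152; cumulative 93366
(T₁ (T₂ (T₃ T₄))): 21×8 by 8×57 → 21×57, cost 21·8·57 = 9576; cumulative 102942
Total: 102942 scalar multiplications.

102942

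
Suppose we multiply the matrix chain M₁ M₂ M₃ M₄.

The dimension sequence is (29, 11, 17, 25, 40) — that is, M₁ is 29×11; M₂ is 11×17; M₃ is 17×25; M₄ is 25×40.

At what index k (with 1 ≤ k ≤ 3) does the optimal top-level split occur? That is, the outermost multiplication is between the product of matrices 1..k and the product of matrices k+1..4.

Adjacent pairs: M₁M₂ = 29·11·17 = 5423; M₂M₃ = 11·17·25 = 4675; M₃M₄ = 17·25·40 = 17000.
Length 3: M₁..M₃: k=1: 0+4675+29·11·25=12650; k=2: 5423+0+29·17·25=17748 → min 12650 | M₂..M₄: k=2: 0+17000+11·17·40=24480; k=3: 4675+0+11·25·40=15675 → min 15675.
Top-level splits: k=1: (M₁..M₁)·(M₂..M₄) → 0+15675+29·11·40 = 28435; k=2: (M₁..M₂)·(M₃..M₄) → 5423+17000+29·17·40 = 42143; k=3: (M₁..M₃)·(M₄..M₄) → 12650+0+29·25·40 = 41650.
Best split is after M₁, i.e. k = 1.

1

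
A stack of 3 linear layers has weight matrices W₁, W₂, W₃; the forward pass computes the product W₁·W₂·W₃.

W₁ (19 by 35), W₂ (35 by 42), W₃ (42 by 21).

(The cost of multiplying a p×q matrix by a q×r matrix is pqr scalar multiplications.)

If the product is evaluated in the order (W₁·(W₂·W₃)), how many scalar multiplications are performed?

(W₂·W₃): 35×42 by 42×21 → 35×21, cost 35·42·21 = 30870
(W₁·(W₂·W₃)): 19×35 by 35×21 → 19×21, cost 19·35·21 = 13965; cumulative 44835
Total: 44835 scalar multiplications.

44835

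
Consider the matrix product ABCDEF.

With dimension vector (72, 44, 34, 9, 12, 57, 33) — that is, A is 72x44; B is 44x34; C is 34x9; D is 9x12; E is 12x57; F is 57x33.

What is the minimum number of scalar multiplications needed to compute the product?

Adjacent pairs: AB = 72·44·34 = 107712; BC = 44·34·9 = 13464; CD = 34·9·12 = 3672; DE = 9·12·57 = 6156; EF = 12·57·33 = 22572.
Length 3: A..C: k=1: 0+13464+72·44·9=41976; k=2: 107712+0+72·34·9=129744 → min 41976 | B..D: k=2: 0+3672+44·34·12=21624; k=3: 13464+0+44·9·12=18216 → min 18216 | C..E: k=3: 0+6156+34·9·57=23598; k=4: 3672+0+34·12·57=26928 → min 23598 | D..F: k=4: 0+22572+9·12·33=26136; k=5: 6156+0+9·57·33=23085 → min 23085.
Length 4: A..D: k=1: 0+18216+72·44·12=56232; k=2: 107712+3672+72·34·12=140760; k=3: 41976+0+72·9·12=49752 → min 49752 | B..E: k=2: 0+23598+44·34·57=108870; k=3: 13464+6156+44·9·57=42192; k=4: 18216+0+44·12·57=48312 → min 42192 | C..F: k=3: 0+23085+34·9·33=33183; k=4: 3672+22572+34·12·33=39708; k=5: 23598+0+34·57·33=87552 → min 33183.
Length 5: A..E: k=1: 0+42192+72·44·57=222768; k=2: 107712+23598+72·34·57=270846; k=3: 41976+6156+72·9·57=85068; k=4: 49752+0+72·12·57=99000 → min 85068 | B..F: k=2: 0+33183+44·34·33=82551; k=3: 13464+23085+44·9·33=49617; k=4: 18216+22572+44·12·33=58212; k=5: 42192+0+44·57·33=124956 → min 49617.
Length 6: A..F: k=1: 0+49617+72·44·33=154161; k=2: 107712+33183+72·34·33=221679; k=3: 41976+23085+72·9·33=86445; k=4: 49752+22572+72·12·33=100836; k=5: 85068+0+72·57·33=220500 → min 86445.
Optimal order: ((A(BC))((DE)F)) with cost 86445.

86445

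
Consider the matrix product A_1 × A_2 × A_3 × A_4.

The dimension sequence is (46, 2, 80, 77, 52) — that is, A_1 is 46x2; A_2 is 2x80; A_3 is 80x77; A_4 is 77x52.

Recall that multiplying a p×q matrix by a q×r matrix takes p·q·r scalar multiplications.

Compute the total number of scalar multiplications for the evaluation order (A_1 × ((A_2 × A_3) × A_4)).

(A_2 × A_3): 2×80 by 80×77 → 2×77, cost 2·80·77 = 12320
((A_2 × A_3) × A_4): 2×77 by 77×52 → 2×52, cost 2·77·52 = 8008; cumulative 20328
(A_1 × ((A_2 × A_3) × A_4)): 46×2 by 2×52 → 46×52, cost 46·2·52 = 4784; cumulative 25112
Total: 25112 scalar multiplications.

25112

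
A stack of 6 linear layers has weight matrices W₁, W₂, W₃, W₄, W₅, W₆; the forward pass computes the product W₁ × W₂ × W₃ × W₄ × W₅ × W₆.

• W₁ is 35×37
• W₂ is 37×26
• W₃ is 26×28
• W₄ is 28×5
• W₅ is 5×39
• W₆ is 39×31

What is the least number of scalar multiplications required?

Adjacent pairs: W₁W₂ = 35·37·26 = 33670; W₂W₃ = 37·26·28 = 26936; W₃W₄ = 26·28·5 = 3640; W₄W₅ = 28·5·39 = 5460; W₅W₆ = 5·39·31 = 6045.
Length 3: W₁..W₃: k=1: 0+26936+35·37·28=63196; k=2: 33670+0+35·26·28=59150 → min 59150 | W₂..W₄: k=2: 0+3640+37·26·5=8450; k=3: 26936+0+37·28·5=32116 → min 8450 | W₃..W₅: k=3: 0+5460+26·28·39=33852; k=4: 3640+0+26·5·39=8710 → min 8710 | W₄..W₆: k=4: 0+6045+28·5·31=10385; k=5: 5460+0+28·39·31=39312 → min 10385.
Length 4: W₁..W₄: k=1: 0+8450+35·37·5=14925; k=2: 33670+3640+35·26·5=41860; k=3: 59150+0+35·28·5=64050 → min 14925 | W₂..W₅: k=2: 0+8710+37·26·39=46228; k=3: 26936+5460+37·28·39=72800; k=4: 8450+0+37·5·39=15665 → min 15665 | W₃..W₆: k=3: 0+10385+26·28·31=32953; k=4: 3640+6045+26·5·31=13715; k=5: 8710+0+26·39·31=40144 → min 13715.
Length 5: W₁..W₅: k=1: 0+15665+35·37·39=66170; k=2: 33670+8710+35·26·39=77870; k=3: 59150+5460+35·28·39=102830; k=4: 14925+0+35·5·39=21750 → min 21750 | W₂..W₆: k=2: 0+13715+37·26·31=43537; k=3: 26936+10385+37·28·31=69437; k=4: 8450+6045+37·5·31=20230; k=5: 15665+0+37·39·31=60398 → min 20230.
Length 6: W₁..W₆: k=1: 0+20230+35·37·31=60375; k=2: 33670+13715+35·26·31=75595; k=3: 59150+10385+35·28·31=99915; k=4: 14925+6045+35·5·31=26395; k=5: 21750+0+35·39·31=64065 → min 26395.
Optimal order: ((W₁ × (W₂ × (W₃ × W₄))) × (W₅ × W₆)) with cost 26395.

26395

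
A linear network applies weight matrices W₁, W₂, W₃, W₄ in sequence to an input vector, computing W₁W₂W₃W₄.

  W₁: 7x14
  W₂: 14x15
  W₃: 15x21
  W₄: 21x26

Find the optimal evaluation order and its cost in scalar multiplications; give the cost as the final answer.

7497

Adjacent pairs: W₁W₂ = 7·14·15 = 1470; W₂W₃ = 14·15·21 = 4410; W₃W₄ = 15·21·26 = 8190.
Length 3: W₁..W₃: k=1: 0+4410+7·14·21=6468; k=2: 1470+0+7·15·21=3675 → min 3675 | W₂..W₄: k=2: 0+8190+14·15·26=13650; k=3: 4410+0+14·21·26=12054 → min 12054.
Length 4: W₁..W₄: k=1: 0+12054+7·14·26=14602; k=2: 1470+8190+7·15·26=12390; k=3: 3675+0+7·21·26=7497 → min 7497.
Optimal parenthesization: (((W₁W₂)W₃)W₄) with cost 7497.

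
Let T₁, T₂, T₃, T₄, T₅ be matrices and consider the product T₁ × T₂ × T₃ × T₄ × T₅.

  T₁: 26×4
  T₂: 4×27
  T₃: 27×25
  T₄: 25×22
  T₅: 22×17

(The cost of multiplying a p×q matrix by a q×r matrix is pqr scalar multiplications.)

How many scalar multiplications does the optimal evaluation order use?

8164

Adjacent pairs: T₁T₂ = 26·4·27 = 2808; T₂T₃ = 4·27·25 = 2700; T₃T₄ = 27·25·22 = 14850; T₄T₅ = 25·22·17 = 9350.
Length 3: T₁..T₃: k=1: 0+2700+26·4·25=5300; k=2: 2808+0+26·27·25=20358 → min 5300 | T₂..T₄: k=2: 0+14850+4·27·22=17226; k=3: 2700+0+4·25·22=4900 → min 4900 | T₃..T₅: k=3: 0+9350+27·25·17=20825; k=4: 14850+0+27·22·17=24948 → min 20825.
Length 4: T₁..T₄: k=1: 0+4900+26·4·22=7188; k=2: 2808+14850+26·27·22=33102; k=3: 5300+0+26·25·22=19600 → min 7188 | T₂..T₅: k=2: 0+20825+4·27·17=22661; k=3: 2700+9350+4·25·17=13750; k=4: 4900+0+4·22·17=6396 → min 6396.
Length 5: T₁..T₅: k=1: 0+6396+26·4·17=8164; k=2: 2808+20825+26·27·17=35567; k=3: 5300+9350+26·25·17=25700; k=4: 7188+0+26·22·17=16912 → min 8164.
Optimal order: (T₁ × (((T₂ × T₃) × T₄) × T₅)) with cost 8164.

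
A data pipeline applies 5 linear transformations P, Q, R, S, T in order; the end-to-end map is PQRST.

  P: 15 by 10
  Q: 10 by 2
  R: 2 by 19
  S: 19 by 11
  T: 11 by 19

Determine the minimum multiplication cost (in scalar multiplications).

Adjacent pairs: PQ = 15·10·2 = 300; QR = 10·2·19 = 380; RS = 2·19·11 = 418; ST = 19·11·19 = 3971.
Length 3: P..R: k=1: 0+380+15·10·19=3230; k=2: 300+0+15·2·19=870 → min 870 | Q..S: k=2: 0+418+10·2·11=638; k=3: 380+0+10·19·11=2470 → min 638 | R..T: k=3: 0+3971+2·19·19=4693; k=4: 418+0+2·11·19=836 → min 836.
Length 4: P..S: k=1: 0+638+15·10·11=2288; k=2: 300+418+15·2·11=1048; k=3: 870+0+15·19·11=4005 → min 1048 | Q..T: k=2: 0+836+10·2·19=1216; k=3: 380+3971+10·19·19=7961; k=4: 638+0+10·11·19=2728 → min 1216.
Length 5: P..T: k=1: 0+1216+15·10·19=4066; k=2: 300+836+15·2·19=1706; k=3: 870+3971+15·19·19=10256; k=4: 1048+0+15·11·19=4183 → min 1706.
Optimal order: ((PQ)((RS)T)) with cost 1706.

1706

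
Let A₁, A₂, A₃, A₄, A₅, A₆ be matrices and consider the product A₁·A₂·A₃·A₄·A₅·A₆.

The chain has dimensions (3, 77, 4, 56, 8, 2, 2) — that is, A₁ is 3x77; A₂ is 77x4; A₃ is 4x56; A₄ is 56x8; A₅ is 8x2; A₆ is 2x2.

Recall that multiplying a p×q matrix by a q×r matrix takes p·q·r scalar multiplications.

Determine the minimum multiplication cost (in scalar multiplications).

Adjacent pairs: A₁A₂ = 3·77·4 = 924; A₂A₃ = 77·4·56 = 17248; A₃A₄ = 4·56·8 = 1792; A₄A₅ = 56·8·2 = 896; A₅A₆ = 8·2·2 = 32.
Length 3: A₁..A₃: k=1: 0+17248+3·77·56=30184; k=2: 924+0+3·4·56=1596 → min 1596 | A₂..A₄: k=2: 0+1792+77·4·8=4256; k=3: 17248+0+77·56·8=51744 → min 4256 | A₃..A₅: k=3: 0+896+4·56·2=1344; k=4: 1792+0+4·8·2=1856 → min 1344 | A₄..A₆: k=4: 0+32+56·8·2=928; k=5: 896+0+56·2·2=1120 → min 928.
Length 4: A₁..A₄: k=1: 0+4256+3·77·8=6104; k=2: 924+1792+3·4·8=2812; k=3: 1596+0+3·56·8=2940 → min 2812 | A₂..A₅: k=2: 0+1344+77·4·2=1960; k=3: 17248+896+77·56·2=26768; k=4: 4256+0+77·8·2=5488 → min 1960 | A₃..A₆: k=3: 0+928+4·56·2=1376; k=4: 1792+32+4·8·2=1888; k=5: 1344+0+4·2·2=1360 → min 1360.
Length 5: A₁..A₅: k=1: 0+1960+3·77·2=2422; k=2: 924+1344+3·4·2=2292; k=3: 1596+896+3·56·2=2828; k=4: 2812+0+3·8·2=2860 → min 2292 | A₂..A₆: k=2: 0+1360+77·4·2=1976; k=3: 17248+928+77·56·2=26800; k=4: 4256+32+77·8·2=5520; k=5: 1960+0+77·2·2=2268 → min 1976.
Length 6: A₁..A₆: k=1: 0+1976+3·77·2=2438; k=2: 924+1360+3·4·2=2308; k=3: 1596+928+3·56·2=2860; k=4: 2812+32+3·8·2=2892; k=5: 2292+0+3·2·2=2304 → min 2304.
Optimal order: (((A₁·A₂)·(A₃·(A₄·A₅)))·A₆) with cost 2304.

2304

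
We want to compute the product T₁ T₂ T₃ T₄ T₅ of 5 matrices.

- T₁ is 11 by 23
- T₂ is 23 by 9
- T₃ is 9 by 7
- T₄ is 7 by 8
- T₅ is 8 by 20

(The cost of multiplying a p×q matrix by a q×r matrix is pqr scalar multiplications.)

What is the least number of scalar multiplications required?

Adjacent pairs: T₁T₂ = 11·23·9 = 2277; T₂T₃ = 23·9·7 = 1449; T₃T₄ = 9·7·8 = 504; T₄T₅ = 7·8·20 = 1120.
Length 3: T₁..T₃: k=1: 0+1449+11·23·7=3220; k=2: 2277+0+11·9·7=2970 → min 2970 | T₂..T₄: k=2: 0+504+23·9·8=2160; k=3: 1449+0+23·7·8=2737 → min 2160 | T₃..T₅: k=3: 0+1120+9·7·20=2380; k=4: 504+0+9·8·20=1944 → min 1944.
Length 4: T₁..T₄: k=1: 0+2160+11·23·8=4184; k=2: 2277+504+11·9·8=3573; k=3: 2970+0+11·7·8=3586 → min 3573 | T₂..T₅: k=2: 0+1944+23·9·20=6084; k=3: 1449+1120+23·7·20=5789; k=4: 2160+0+23·8·20=5840 → min 5789.
Length 5: T₁..T₅: k=1: 0+5789+11·23·20=10849; k=2: 2277+1944+11·9·20=6201; k=3: 2970+1120+11·7·20=5630; k=4: 3573+0+11·8·20=5333 → min 5333.
Optimal order: (((T₁ T₂) (T₃ T₄)) T₅) with cost 5333.

5333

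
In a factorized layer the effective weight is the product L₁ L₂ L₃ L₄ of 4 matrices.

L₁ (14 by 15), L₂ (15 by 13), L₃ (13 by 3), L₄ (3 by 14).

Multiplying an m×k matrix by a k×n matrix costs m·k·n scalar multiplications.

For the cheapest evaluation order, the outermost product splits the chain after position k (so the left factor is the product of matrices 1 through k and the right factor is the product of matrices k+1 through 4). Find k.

3

Adjacent pairs: L₁L₂ = 14·15·13 = 2730; L₂L₃ = 15·13·3 = 585; L₃L₄ = 13·3·14 = 546.
Length 3: L₁..L₃: k=1: 0+585+14·15·3=1215; k=2: 2730+0+14·13·3=3276 → min 1215 | L₂..L₄: k=2: 0+546+15·13·14=3276; k=3: 585+0+15·3·14=1215 → min 1215.
Top-level splits: k=1: (L₁..L₁)·(L₂..L₄) → 0+1215+14·15·14 = 4155; k=2: (L₁..L₂)·(L₃..L₄) → 2730+546+14·13·14 = 5824; k=3: (L₁..L₃)·(L₄..L₄) → 1215+0+14·3·14 = 1803.
Best split is after L₃, i.e. k = 3.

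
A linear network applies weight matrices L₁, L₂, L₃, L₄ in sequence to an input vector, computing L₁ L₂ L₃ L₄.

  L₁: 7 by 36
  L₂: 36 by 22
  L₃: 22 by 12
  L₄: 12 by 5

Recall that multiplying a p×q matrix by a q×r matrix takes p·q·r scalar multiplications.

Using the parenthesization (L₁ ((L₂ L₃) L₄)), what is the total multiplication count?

12924

(L₂ L₃): 36×22 by 22×12 → 36×12, cost 36·22·12 = 9504
((L₂ L₃) L₄): 36×12 by 12×5 → 36×5, cost 36·12·5 = 2160; cumulative 11664
(L₁ ((L₂ L₃) L₄)): 7×36 by 36×5 → 7×5, cost 7·36·5 = 1260; cumulative 12924
Total: 12924 scalar multiplications.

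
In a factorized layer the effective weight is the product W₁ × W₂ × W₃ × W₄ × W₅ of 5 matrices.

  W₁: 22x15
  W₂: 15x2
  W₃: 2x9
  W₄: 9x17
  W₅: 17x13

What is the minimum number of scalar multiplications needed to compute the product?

1980

Adjacent pairs: W₁W₂ = 22·15·2 = 660; W₂W₃ = 15·2·9 = 270; W₃W₄ = 2·9·17 = 306; W₄W₅ = 9·17·13 = 1989.
Length 3: W₁..W₃: k=1: 0+270+22·15·9=3240; k=2: 660+0+22·2·9=1056 → min 1056 | W₂..W₄: k=2: 0+306+15·2·17=816; k=3: 270+0+15·9·17=2565 → min 816 | W₃..W₅: k=3: 0+1989+2·9·13=2223; k=4: 306+0+2·17·13=748 → min 748.
Length 4: W₁..W₄: k=1: 0+816+22·15·17=6426; k=2: 660+306+22·2·17=1714; k=3: 1056+0+22·9·17=4422 → min 1714 | W₂..W₅: k=2: 0+748+15·2·13=1138; k=3: 270+1989+15·9·13=4014; k=4: 816+0+15·17·13=4131 → min 1138.
Length 5: W₁..W₅: k=1: 0+1138+22·15·13=5428; k=2: 660+748+22·2·13=1980; k=3: 1056+1989+22·9·13=5619; k=4: 1714+0+22·17·13=6576 → min 1980.
Optimal order: ((W₁ × W₂) × ((W₃ × W₄) × W₅)) with cost 1980.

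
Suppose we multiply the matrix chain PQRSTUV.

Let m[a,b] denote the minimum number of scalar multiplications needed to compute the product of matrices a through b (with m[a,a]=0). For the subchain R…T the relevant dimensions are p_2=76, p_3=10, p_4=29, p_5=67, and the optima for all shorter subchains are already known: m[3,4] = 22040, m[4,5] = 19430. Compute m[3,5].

70350

m[3,5] = min over k∈[3,4] of m[3,k]+m[k+1,5]+p_{2}·p_k·p_{5}.
k=3: 0 + 19430 + 76·10·67 = 70350; k=4: 22040 + 0 + 76·29·67 = 169708.
Minimum: 70350 at k=3.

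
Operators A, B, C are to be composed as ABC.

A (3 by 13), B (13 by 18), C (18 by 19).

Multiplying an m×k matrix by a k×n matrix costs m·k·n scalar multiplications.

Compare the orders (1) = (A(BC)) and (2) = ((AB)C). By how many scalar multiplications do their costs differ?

3459

Order (1) = (A(BC)): (BC): 13×18 by 18×19 → 13×19, cost 13·18·19 = 4446; (A(BC)): 3×13 by 13×19 → 3×19, cost 3·13·19 = 741; cumulative 5187. Total 5187.
Order (2) = ((AB)C): (AB): 3×13 by 13×18 → 3×18, cost 3·13·18 = 702; ((AB)C): 3×18 by 18×19 → 3×19, cost 3·18·19 = 1026; cumulative 1728. Total 1728.
Difference: |5187 − 1728| = 3459.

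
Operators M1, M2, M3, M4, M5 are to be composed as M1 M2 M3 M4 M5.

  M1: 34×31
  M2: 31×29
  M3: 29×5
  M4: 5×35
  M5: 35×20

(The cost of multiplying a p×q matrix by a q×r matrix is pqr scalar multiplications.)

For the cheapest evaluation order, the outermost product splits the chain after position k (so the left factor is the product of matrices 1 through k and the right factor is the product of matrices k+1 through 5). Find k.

3

Adjacent pairs: M1M2 = 34·31·29 = 30566; M2M3 = 31·29·5 = 4495; M3M4 = 29·5·35 = 5075; M4M5 = 5·35·20 = 3500.
Length 3: M1..M3: k=1: 0+4495+34·31·5=9765; k=2: 30566+0+34·29·5=35496 → min 9765 | M2..M4: k=2: 0+5075+31·29·35=36540; k=3: 4495+0+31·5·35=9920 → min 9920 | M3..M5: k=3: 0+3500+29·5·20=6400; k=4: 5075+0+29·35·20=25375 → min 6400.
Length 4: M1..M4: k=1: 0+9920+34·31·35=46810; k=2: 30566+5075+34·29·35=70151; k=3: 9765+0+34·5·35=15715 → min 15715 | M2..M5: k=2: 0+6400+31·29·20=24380; k=3: 4495+3500+31·5·20=11095; k=4: 9920+0+31·35·20=31620 → min 11095.
Top-level splits: k=1: (M1..M1)·(M2..M5) → 0+11095+34·31·20 = 32175; k=2: (M1..M2)·(M3..M5) → 30566+6400+34·29·20 = 56686; k=3: (M1..M3)·(M4..M5) → 9765+3500+34·5·20 = 16665; k=4: (M1..M4)·(M5..M5) → 15715+0+34·35·20 = 39515.
Best split is after M3, i.e. k = 3.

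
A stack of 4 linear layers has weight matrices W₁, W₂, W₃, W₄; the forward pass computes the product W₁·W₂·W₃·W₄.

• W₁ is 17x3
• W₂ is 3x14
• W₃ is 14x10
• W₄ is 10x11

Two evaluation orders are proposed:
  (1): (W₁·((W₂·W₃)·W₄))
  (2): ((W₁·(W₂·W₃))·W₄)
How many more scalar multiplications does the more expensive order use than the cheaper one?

1489

Order (1) = (W₁·((W₂·W₃)·W₄)): (W₂·W₃): 3×14 by 14×10 → 3×10, cost 3·14·10 = 420; ((W₂·W₃)·W₄): 3×10 by 10×11 → 3×11, cost 3·10·11 = 330; cumulative 750; (W₁·((W₂·W₃)·W₄)): 17×3 by 3×11 → 17×11, cost 17·3·11 = 561; cumulative 1311. Total 1311.
Order (2) = ((W₁·(W₂·W₃))·W₄): (W₂·W₃): 3×14 by 14×10 → 3×10, cost 3·14·10 = 420; (W₁·(W₂·W₃)): 17×3 by 3×10 → 17×10, cost 17·3·10 = 510; cumulative 930; ((W₁·(W₂·W₃))·W₄): 17×10 by 10×11 → 17×11, cost 17·10·11 = 1870; cumulative 2800. Total 2800.
Difference: |1311 − 2800| = 1489.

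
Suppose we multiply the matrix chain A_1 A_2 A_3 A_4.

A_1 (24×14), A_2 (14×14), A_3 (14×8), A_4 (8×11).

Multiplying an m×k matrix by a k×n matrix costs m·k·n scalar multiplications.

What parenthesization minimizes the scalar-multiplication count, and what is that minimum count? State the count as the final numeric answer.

Adjacent pairs: A_1A_2 = 24·14·14 = 4704; A_2A_3 = 14·14·8 = 1568; A_3A_4 = 14·8·11 = 1232.
Length 3: A_1..A_3: k=1: 0+1568+24·14·8=4256; k=2: 4704+0+24·14·8=7392 → min 4256 | A_2..A_4: k=2: 0+1232+14·14·11=3388; k=3: 1568+0+14·8·11=2800 → min 2800.
Length 4: A_1..A_4: k=1: 0+2800+24·14·11=6496; k=2: 4704+1232+24·14·11=9632; k=3: 4256+0+24·8·11=6368 → min 6368.
Optimal parenthesization: ((A_1 (A_2 A_3)) A_4) with cost 6368.

6368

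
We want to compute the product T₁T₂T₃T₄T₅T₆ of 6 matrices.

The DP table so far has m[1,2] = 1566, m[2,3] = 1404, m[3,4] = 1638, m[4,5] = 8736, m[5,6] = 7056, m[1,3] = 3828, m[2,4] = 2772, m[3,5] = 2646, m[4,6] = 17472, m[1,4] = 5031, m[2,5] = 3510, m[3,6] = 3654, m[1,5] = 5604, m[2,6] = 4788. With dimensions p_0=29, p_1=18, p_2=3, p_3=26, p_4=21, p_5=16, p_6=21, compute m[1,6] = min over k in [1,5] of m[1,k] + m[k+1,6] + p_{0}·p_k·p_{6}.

7047

m[1,6] = min over k∈[1,5] of m[1,k]+m[k+1,6]+p_{0}·p_k·p_{6}.
k=1: 0 + 4788 + 29·18·21 = 15750; k=2: 1566 + 3654 + 29·3·21 = 7047; k=3: 3828 + 17472 + 29·26·21 = 37134; k=4: 5031 + 7056 + 29·21·21 = 24876; k=5: 5604 + 0 + 29·16·21 = 15348.
Minimum: 7047 at k=2.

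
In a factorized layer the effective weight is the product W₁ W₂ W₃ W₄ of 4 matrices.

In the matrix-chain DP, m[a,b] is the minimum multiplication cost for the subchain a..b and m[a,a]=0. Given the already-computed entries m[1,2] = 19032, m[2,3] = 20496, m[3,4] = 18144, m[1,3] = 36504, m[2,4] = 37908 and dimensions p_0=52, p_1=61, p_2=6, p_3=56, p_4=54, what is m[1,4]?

m[1,4] = min over k∈[1,3] of m[1,k]+m[k+1,4]+p_{0}·p_k·p_{4}.
k=1: 0 + 37908 + 52·61·54 = 209196; k=2: 19032 + 18144 + 52·6·54 = 54024; k=3: 36504 + 0 + 52·56·54 = 193752.
Minimum: 54024 at k=2.

54024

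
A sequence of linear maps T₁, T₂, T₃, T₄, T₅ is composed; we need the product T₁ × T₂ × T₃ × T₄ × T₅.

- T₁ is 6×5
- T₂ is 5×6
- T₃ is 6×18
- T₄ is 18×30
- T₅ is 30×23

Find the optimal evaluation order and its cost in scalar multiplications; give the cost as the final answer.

7380

Adjacent pairs: T₁T₂ = 6·5·6 = 180; T₂T₃ = 5·6·18 = 540; T₃T₄ = 6·18·30 = 3240; T₄T₅ = 18·30·23 = 12420.
Length 3: T₁..T₃: k=1: 0+540+6·5·18=1080; k=2: 180+0+6·6·18=828 → min 828 | T₂..T₄: k=2: 0+3240+5·6·30=4140; k=3: 540+0+5·18·30=3240 → min 3240 | T₃..T₅: k=3: 0+12420+6·18·23=14904; k=4: 3240+0+6·30·23=7380 → min 7380.
Length 4: T₁..T₄: k=1: 0+3240+6·5·30=4140; k=2: 180+3240+6·6·30=4500; k=3: 828+0+6·18·30=4068 → min 4068 | T₂..T₅: k=2: 0+7380+5·6·23=8070; k=3: 540+12420+5·18·23=15030; k=4: 3240+0+5·30·23=6690 → min 6690.
Length 5: T₁..T₅: k=1: 0+6690+6·5·23=7380; k=2: 180+7380+6·6·23=8388; k=3: 828+12420+6·18·23=15732; k=4: 4068+0+6·30·23=8208 → min 7380.
Optimal parenthesization: (T₁ × (((T₂ × T₃) × T₄) × T₅)) with cost 7380.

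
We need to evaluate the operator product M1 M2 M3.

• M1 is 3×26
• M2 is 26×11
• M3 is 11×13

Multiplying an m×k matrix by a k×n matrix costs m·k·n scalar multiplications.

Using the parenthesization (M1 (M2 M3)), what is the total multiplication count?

4732

(M2 M3): 26×11 by 11×13 → 26×13, cost 26·11·13 = 3718
(M1 (M2 M3)): 3×26 by 26×13 → 3×13, cost 3·26·13 = 1014; cumulative 4732
Total: 4732 scalar multiplications.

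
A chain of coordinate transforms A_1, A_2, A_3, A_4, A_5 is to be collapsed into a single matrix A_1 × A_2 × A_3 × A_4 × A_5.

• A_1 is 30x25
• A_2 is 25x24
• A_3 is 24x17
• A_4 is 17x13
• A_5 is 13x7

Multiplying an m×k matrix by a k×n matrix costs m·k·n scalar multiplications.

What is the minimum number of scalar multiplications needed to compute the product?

Adjacent pairs: A_1A_2 = 30·25·24 = 18000; A_2A_3 = 25·24·17 = 10200; A_3A_4 = 24·17·13 = 5304; A_4A_5 = 17·13·7 = 1547.
Length 3: A_1..A_3: k=1: 0+10200+30·25·17=22950; k=2: 18000+0+30·24·17=30240 → min 22950 | A_2..A_4: k=2: 0+5304+25·24·13=13104; k=3: 10200+0+25·17·13=15725 → min 13104 | A_3..A_5: k=3: 0+1547+24·17·7=4403; k=4: 5304+0+24·13·7=7488 → min 4403.
Length 4: A_1..A_4: k=1: 0+13104+30·25·13=22854; k=2: 18000+5304+30·24·13=32664; k=3: 22950+0+30·17·13=29580 → min 22854 | A_2..A_5: k=2: 0+4403+25·24·7=8603; k=3: 10200+1547+25·17·7=14722; k=4: 13104+0+25·13·7=15379 → min 8603.
Length 5: A_1..A_5: k=1: 0+8603+30·25·7=13853; k=2: 18000+4403+30·24·7=27443; k=3: 22950+1547+30·17·7=28067; k=4: 22854+0+30·13·7=25584 → min 13853.
Optimal order: (A_1 × (A_2 × (A_3 × (A_4 × A_5)))) with cost 13853.

13853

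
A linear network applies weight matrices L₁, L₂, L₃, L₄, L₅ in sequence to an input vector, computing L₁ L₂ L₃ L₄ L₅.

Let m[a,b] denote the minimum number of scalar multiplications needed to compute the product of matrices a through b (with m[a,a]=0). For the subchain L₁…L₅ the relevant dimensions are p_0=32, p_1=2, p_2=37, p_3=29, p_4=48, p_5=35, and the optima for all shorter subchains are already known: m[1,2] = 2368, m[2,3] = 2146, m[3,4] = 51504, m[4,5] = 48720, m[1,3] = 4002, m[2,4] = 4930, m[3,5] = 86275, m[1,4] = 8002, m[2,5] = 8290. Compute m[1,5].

10530

m[1,5] = min over k∈[1,4] of m[1,k]+m[k+1,5]+p_{0}·p_k·p_{5}.
k=1: 0 + 8290 + 32·2·35 = 10530; k=2: 2368 + 86275 + 32·37·35 = 130083; k=3: 4002 + 48720 + 32·29·35 = 85202; k=4: 8002 + 0 + 32·48·35 = 61762.
Minimum: 10530 at k=1.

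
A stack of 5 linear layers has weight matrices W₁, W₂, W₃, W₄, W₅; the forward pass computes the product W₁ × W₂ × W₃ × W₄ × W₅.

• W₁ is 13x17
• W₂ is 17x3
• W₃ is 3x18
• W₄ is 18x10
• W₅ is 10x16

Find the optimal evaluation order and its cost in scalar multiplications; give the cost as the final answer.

2307

Adjacent pairs: W₁W₂ = 13·17·3 = 663; W₂W₃ = 17·3·18 = 918; W₃W₄ = 3·18·10 = 540; W₄W₅ = 18·10·16 = 2880.
Length 3: W₁..W₃: k=1: 0+918+13·17·18=4896; k=2: 663+0+13·3·18=1365 → min 1365 | W₂..W₄: k=2: 0+540+17·3·10=1050; k=3: 918+0+17·18·10=3978 → min 1050 | W₃..W₅: k=3: 0+2880+3·18·16=3744; k=4: 540+0+3·10·16=1020 → min 1020.
Length 4: W₁..W₄: k=1: 0+1050+13·17·10=3260; k=2: 663+540+13·3·10=1593; k=3: 1365+0+13·18·10=3705 → min 1593 | W₂..W₅: k=2: 0+1020+17·3·16=1836; k=3: 918+2880+17·18·16=8694; k=4: 1050+0+17·10·16=3770 → min 1836.
Length 5: W₁..W₅: k=1: 0+1836+13·17·16=5372; k=2: 663+1020+13·3·16=2307; k=3: 1365+2880+13·18·16=7989; k=4: 1593+0+13·10·16=3673 → min 2307.
Optimal parenthesization: ((W₁ × W₂) × ((W₃ × W₄) × W₅)) with cost 2307.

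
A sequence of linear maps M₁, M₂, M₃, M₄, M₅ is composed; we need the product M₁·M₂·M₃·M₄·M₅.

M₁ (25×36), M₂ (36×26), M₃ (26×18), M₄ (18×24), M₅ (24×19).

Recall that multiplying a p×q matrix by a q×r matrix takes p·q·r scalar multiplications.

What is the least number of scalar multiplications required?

49806

Adjacent pairs: M₁M₂ = 25·36·26 = 23400; M₂M₃ = 36·26·18 = 16848; M₃M₄ = 26·18·24 = 11232; M₄M₅ = 18·24·19 = 8208.
Length 3: M₁..M₃: k=1: 0+16848+25·36·18=33048; k=2: 23400+0+25·26·18=35100 → min 33048 | M₂..M₄: k=2: 0+11232+36·26·24=33696; k=3: 16848+0+36·18·24=32400 → min 32400 | M₃..M₅: k=3: 0+8208+26·18·19=17100; k=4: 11232+0+26·24·19=23088 → min 17100.
Length 4: M₁..M₄: k=1: 0+32400+25·36·24=54000; k=2: 23400+11232+25·26·24=50232; k=3: 33048+0+25·18·24=43848 → min 43848 | M₂..M₅: k=2: 0+17100+36·26·19=34884; k=3: 16848+8208+36·18·19=37368; k=4: 32400+0+36·24·19=48816 → min 34884.
Length 5: M₁..M₅: k=1: 0+34884+25·36·19=51984; k=2: 23400+17100+25·26·19=52850; k=3: 33048+8208+25·18·19=49806; k=4: 43848+0+25·24·19=55248 → min 49806.
Optimal order: ((M₁·(M₂·M₃))·(M₄·M₅)) with cost 49806.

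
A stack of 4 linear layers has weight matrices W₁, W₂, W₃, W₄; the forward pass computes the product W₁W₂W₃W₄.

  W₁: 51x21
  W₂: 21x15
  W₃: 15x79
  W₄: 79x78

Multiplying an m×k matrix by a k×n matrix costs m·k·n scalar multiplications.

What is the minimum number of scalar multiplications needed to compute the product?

168165

Adjacent pairs: W₁W₂ = 51·21·15 = 16065; W₂W₃ = 21·15·79 = 24885; W₃W₄ = 15·79·78 = 92430.
Length 3: W₁..W₃: k=1: 0+24885+51·21·79=109494; k=2: 16065+0+51·15·79=76500 → min 76500 | W₂..W₄: k=2: 0+92430+21·15·78=117000; k=3: 24885+0+21·79·78=154287 → min 117000.
Length 4: W₁..W₄: k=1: 0+117000+51·21·78=200538; k=2: 16065+92430+51·15·78=168165; k=3: 76500+0+51·79·78=390762 → min 168165.
Optimal order: ((W₁W₂)(W₃W₄)) with cost 168165.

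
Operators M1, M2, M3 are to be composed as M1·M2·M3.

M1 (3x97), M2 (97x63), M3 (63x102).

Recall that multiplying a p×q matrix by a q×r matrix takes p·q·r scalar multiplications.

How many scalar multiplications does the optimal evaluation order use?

Order (M1·(M2·M3)): (M2·M3): 97×63 by 63×102 → 97×102, cost 97·63·102 = 623322; (M1·(M2·M3)): 3×97 by 97×102 → 3×102, cost 3·97·102 = 29682; cumulative 653004. Total 653004.
Order ((M1·M2)·M3): (M1·M2): 3×97 by 97×63 → 3×63, cost 3·97·63 = 18333; ((M1·M2)·M3): 3×63 by 63×102 → 3×102, cost 3·63·102 = 19278; cumulative 37611. Total 37611.
Minimum: 37611.

37611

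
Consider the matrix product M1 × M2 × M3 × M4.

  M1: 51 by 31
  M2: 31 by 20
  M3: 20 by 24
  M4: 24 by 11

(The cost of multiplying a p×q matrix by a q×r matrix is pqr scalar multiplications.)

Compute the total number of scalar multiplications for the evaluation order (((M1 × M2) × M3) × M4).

69564

(M1 × M2): 51×31 by 31×20 → 51×20, cost 51·31·20 = 31620
((M1 × M2) × M3): 51×20 by 20×24 → 51×24, cost 51·20·24 = 24480; cumulative 56100
(((M1 × M2) × M3) × M4): 51×24 by 24×11 → 51×11, cost 51·24·11 = 13464; cumulative 69564
Total: 69564 scalar multiplications.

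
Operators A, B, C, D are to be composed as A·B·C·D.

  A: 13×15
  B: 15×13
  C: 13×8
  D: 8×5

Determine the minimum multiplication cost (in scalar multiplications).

Adjacent pairs: AB = 13·15·13 = 2535; BC = 15·13·8 = 1560; CD = 13·8·5 = 520.
Length 3: A..C: k=1: 0+1560+13·15·8=3120; k=2: 2535+0+13·13·8=3887 → min 3120 | B..D: k=2: 0+520+15·13·5=1495; k=3: 1560+0+15·8·5=2160 → min 1495.
Length 4: A..D: k=1: 0+1495+13·15·5=2470; k=2: 2535+520+13·13·5=3900; k=3: 3120+0+13·8·5=3640 → min 2470.
Optimal order: (A·(B·(C·D))) with cost 2470.

2470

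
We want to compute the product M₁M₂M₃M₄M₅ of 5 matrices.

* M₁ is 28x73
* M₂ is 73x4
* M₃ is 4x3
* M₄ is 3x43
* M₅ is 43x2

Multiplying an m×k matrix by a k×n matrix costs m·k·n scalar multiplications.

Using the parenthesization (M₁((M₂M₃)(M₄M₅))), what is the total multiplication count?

5660

(M₂M₃): 73×4 by 4×3 → 73×3, cost 73·4·3 = 876
(M₄M₅): 3×43 by 43×2 → 3×2, cost 3·43·2 = 258
((M₂M₃)(M₄M₅)): 73×3 by 3×2 → 73×2, cost 73·3·2 = 438; cumulative 1572
(M₁((M₂M₃)(M₄M₅))): 28×73 by 73×2 → 28×2, cost 28·73·2 = 4088; cumulative 5660
Total: 5660 scalar multiplications.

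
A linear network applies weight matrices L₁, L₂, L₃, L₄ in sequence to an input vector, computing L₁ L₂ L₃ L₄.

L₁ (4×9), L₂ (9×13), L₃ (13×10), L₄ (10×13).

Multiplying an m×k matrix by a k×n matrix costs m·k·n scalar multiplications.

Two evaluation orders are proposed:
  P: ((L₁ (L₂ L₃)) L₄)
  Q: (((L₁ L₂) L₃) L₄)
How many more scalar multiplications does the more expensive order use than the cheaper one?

542

Order P = ((L₁ (L₂ L₃)) L₄): (L₂ L₃): 9×13 by 13×10 → 9×10, cost 9·13·10 = 1170; (L₁ (L₂ L₃)): 4×9 by 9×10 → 4×10, cost 4·9·10 = 360; cumulative 1530; ((L₁ (L₂ L₃)) L₄): 4×10 by 10×13 → 4×13, cost 4·10·13 = 520; cumulative 2050. Total 2050.
Order Q = (((L₁ L₂) L₃) L₄): (L₁ L₂): 4×9 by 9×13 → 4×13, cost 4·9·13 = 468; ((L₁ L₂) L₃): 4×13 by 13×10 → 4×10, cost 4·13·10 = 520; cumulative 988; (((L₁ L₂) L₃) L₄): 4×10 by 10×13 → 4×13, cost 4·10·13 = 520; cumulative 1508. Total 1508.
Difference: |2050 − 1508| = 542.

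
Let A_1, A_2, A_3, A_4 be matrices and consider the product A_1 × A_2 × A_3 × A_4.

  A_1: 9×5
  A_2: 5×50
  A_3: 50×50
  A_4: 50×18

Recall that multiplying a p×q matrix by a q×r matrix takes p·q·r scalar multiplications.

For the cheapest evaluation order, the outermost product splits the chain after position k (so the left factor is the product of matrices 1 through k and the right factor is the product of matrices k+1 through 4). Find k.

1

Adjacent pairs: A_1A_2 = 9·5·50 = 2250; A_2A_3 = 5·50·50 = 12500; A_3A_4 = 50·50·18 = 45000.
Length 3: A_1..A_3: k=1: 0+12500+9·5·50=14750; k=2: 2250+0+9·50·50=24750 → min 14750 | A_2..A_4: k=2: 0+45000+5·50·18=49500; k=3: 12500+0+5·50·18=17000 → min 17000.
Top-level splits: k=1: (A_1..A_1)·(A_2..A_4) → 0+17000+9·5·18 = 17810; k=2: (A_1..A_2)·(A_3..A_4) → 2250+45000+9·50·18 = 55350; k=3: (A_1..A_3)·(A_4..A_4) → 14750+0+9·50·18 = 22850.
Best split is after A_1, i.e. k = 1.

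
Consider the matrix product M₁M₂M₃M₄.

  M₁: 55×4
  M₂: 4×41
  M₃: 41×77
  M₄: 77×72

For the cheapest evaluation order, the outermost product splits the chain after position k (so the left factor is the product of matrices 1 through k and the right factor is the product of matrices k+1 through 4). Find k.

Adjacent pairs: M₁M₂ = 55·4·41 = 9020; M₂M₃ = 4·41·77 = 12628; M₃M₄ = 41·77·72 = 227304.
Length 3: M₁..M₃: k=1: 0+12628+55·4·77=29568; k=2: 9020+0+55·41·77=182655 → min 29568 | M₂..M₄: k=2: 0+227304+4·41·72=239112; k=3: 12628+0+4·77·72=34804 → min 34804.
Top-level splits: k=1: (M₁..M₁)·(M₂..M₄) → 0+34804+55·4·72 = 50644; k=2: (M₁..M₂)·(M₃..M₄) → 9020+227304+55·41·72 = 398684; k=3: (M₁..M₃)·(M₄..M₄) → 29568+0+55·77·72 = 334488.
Best split is after M₁, i.e. k = 1.

1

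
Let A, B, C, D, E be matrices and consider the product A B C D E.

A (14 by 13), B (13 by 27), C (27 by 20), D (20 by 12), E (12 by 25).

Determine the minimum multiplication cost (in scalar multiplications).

Adjacent pairs: AB = 14·13·27 = 4914; BC = 13·27·20 = 7020; CD = 27·20·12 = 6480; DE = 20·12·25 = 6000.
Length 3: A..C: k=1: 0+7020+14·13·20=10660; k=2: 4914+0+14·27·20=12474 → min 10660 | B..D: k=2: 0+6480+13·27·12=10692; k=3: 7020+0+13·20·12=10140 → min 10140 | C..E: k=3: 0+6000+27·20·25=19500; k=4: 6480+0+27·12·25=14580 → min 14580.
Length 4: A..D: k=1: 0+10140+14·13·12=12324; k=2: 4914+6480+14·27·12=15930; k=3: 10660+0+14·20·12=14020 → min 12324 | B..E: k=2: 0+14580+13·27·25=23355; k=3: 7020+6000+13·20·25=19520; k=4: 10140+0+13·12·25=14040 → min 14040.
Length 5: A..E: k=1: 0+14040+14·13·25=18590; k=2: 4914+14580+14·27·25=28944; k=3: 10660+6000+14·20·25=23660; k=4: 12324+0+14·12·25=16524 → min 16524.
Optimal order: ((A ((B C) D)) E) with cost 16524.

16524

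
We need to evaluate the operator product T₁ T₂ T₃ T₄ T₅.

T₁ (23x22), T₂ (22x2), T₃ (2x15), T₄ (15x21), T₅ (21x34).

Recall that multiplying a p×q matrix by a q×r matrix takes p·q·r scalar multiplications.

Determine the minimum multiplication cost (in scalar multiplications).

4634

Adjacent pairs: T₁T₂ = 23·22·2 = 1012; T₂T₃ = 22·2·15 = 660; T₃T₄ = 2·15·21 = 630; T₄T₅ = 15·21·34 = 10710.
Length 3: T₁..T₃: k=1: 0+660+23·22·15=8250; k=2: 1012+0+23·2·15=1702 → min 1702 | T₂..T₄: k=2: 0+630+22·2·21=1554; k=3: 660+0+22·15·21=7590 → min 1554 | T₃..T₅: k=3: 0+10710+2·15·34=11730; k=4: 630+0+2·21·34=2058 → min 2058.
Length 4: T₁..T₄: k=1: 0+1554+23·22·21=12180; k=2: 1012+630+23·2·21=2608; k=3: 1702+0+23·15·21=8947 → min 2608 | T₂..T₅: k=2: 0+2058+22·2·34=3554; k=3: 660+10710+22·15·34=22590; k=4: 1554+0+22·21·34=17262 → min 3554.
Length 5: T₁..T₅: k=1: 0+3554+23·22·34=20758; k=2: 1012+2058+23·2·34=4634; k=3: 1702+10710+23·15·34=24142; k=4: 2608+0+23·21·34=19030 → min 4634.
Optimal order: ((T₁ T₂) ((T₃ T₄) T₅)) with cost 4634.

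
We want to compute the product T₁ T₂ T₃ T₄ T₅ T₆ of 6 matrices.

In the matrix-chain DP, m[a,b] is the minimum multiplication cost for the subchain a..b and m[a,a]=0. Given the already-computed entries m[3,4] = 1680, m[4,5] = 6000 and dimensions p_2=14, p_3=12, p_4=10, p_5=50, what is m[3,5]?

8680

m[3,5] = min over k∈[3,4] of m[3,k]+m[k+1,5]+p_{2}·p_k·p_{5}.
k=3: 0 + 6000 + 14·12·50 = 14400; k=4: 1680 + 0 + 14·10·50 = 8680.
Minimum: 8680 at k=4.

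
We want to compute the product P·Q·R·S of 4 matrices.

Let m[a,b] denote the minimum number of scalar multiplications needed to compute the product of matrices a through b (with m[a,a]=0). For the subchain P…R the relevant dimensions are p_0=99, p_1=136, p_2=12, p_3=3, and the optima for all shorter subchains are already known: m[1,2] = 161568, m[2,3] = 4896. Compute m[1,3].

m[1,3] = min over k∈[1,2] of m[1,k]+m[k+1,3]+p_{0}·p_k·p_{3}.
k=1: 0 + 4896 + 99·136·3 = 45288; k=2: 161568 + 0 + 99·12·3 = 165132.
Minimum: 45288 at k=1.

45288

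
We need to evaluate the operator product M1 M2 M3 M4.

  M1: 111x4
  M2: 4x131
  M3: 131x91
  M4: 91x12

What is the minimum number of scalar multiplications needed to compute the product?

Adjacent pairs: M1M2 = 111·4·131 = 58164; M2M3 = 4·131·91 = 47684; M3M4 = 131·91·12 = 143052.
Length 3: M1..M3: k=1: 0+47684+111·4·91=88088; k=2: 58164+0+111·131·91=1381395 → min 88088 | M2..M4: k=2: 0+143052+4·131·12=149340; k=3: 47684+0+4·91·12=52052 → min 52052.
Length 4: M1..M4: k=1: 0+52052+111·4·12=57380; k=2: 58164+143052+111·131·12=375708; k=3: 88088+0+111·91·12=209300 → min 57380.
Optimal order: (M1 ((M2 M3) M4)) with cost 57380.

57380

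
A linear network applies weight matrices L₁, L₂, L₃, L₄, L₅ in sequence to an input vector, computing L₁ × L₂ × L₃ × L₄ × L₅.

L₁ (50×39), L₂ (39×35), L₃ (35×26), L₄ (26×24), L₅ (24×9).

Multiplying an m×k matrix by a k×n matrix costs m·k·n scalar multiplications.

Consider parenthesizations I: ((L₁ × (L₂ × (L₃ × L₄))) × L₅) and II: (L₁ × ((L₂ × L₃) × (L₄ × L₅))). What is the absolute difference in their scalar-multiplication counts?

44418

Order I = ((L₁ × (L₂ × (L₃ × L₄))) × L₅): (L₃ × L₄): 35×26 by 26×24 → 35×24, cost 35·26·24 = 21840; (L₂ × (L₃ × L₄)): 39×35 by 35×24 → 39×24, cost 39·35·24 = 32760; cumulative 54600; (L₁ × (L₂ × (L₃ × L₄))): 50×39 by 39×24 → 50×24, cost 50·39·24 = 46800; cumulative 101400; ((L₁ × (L₂ × (L₃ × L₄))) × L₅): 50×24 by 24×9 → 50×9, cost 50·24·9 = 10800; cumulative 112200. Total 112200.
Order II = (L₁ × ((L₂ × L₃) × (L₄ × L₅))): (L₂ × L₃): 39×35 by 35×26 → 39×26, cost 39·35·26 = 35490; (L₄ × L₅): 26×24 by 24×9 → 26×9, cost 26·24·9 = 5616; ((L₂ × L₃) × (L₄ × L₅)): 39×26 by 26×9 → 39×9, cost 39·26·9 = 9126; cumulative 50232; (L₁ × ((L₂ × L₃) × (L₄ × L₅))): 50×39 by 39×9 → 50×9, cost 50·39·9 = 17550; cumulative 67782. Total 67782.
Difference: |112200 − 67782| = 44418.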